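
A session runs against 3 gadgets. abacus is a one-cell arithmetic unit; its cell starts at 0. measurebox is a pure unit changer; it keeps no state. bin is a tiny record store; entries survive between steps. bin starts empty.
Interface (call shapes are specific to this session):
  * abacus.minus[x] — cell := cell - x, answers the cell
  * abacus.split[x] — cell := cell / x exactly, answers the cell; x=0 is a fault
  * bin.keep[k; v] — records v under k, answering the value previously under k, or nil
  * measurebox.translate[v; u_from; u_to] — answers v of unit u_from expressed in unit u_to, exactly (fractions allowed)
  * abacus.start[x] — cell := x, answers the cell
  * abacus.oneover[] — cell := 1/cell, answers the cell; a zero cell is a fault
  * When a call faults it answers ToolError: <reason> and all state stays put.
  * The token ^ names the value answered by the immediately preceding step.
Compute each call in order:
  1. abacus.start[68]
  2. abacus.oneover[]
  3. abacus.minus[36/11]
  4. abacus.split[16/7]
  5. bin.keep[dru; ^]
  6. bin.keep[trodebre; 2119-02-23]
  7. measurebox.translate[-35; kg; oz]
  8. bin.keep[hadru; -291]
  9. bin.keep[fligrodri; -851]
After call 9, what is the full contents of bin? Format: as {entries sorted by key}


Do: abacus.start[x=68]
See: 68
Do: abacus.oneover[]
See: 1/68
Do: abacus.minus[x=36/11]
See: -2437/748
Do: abacus.split[x=16/7]
See: -17059/11968
Do: bin.keep[k=dru; v=^]
See: nil
Do: bin.keep[k=trodebre; v=2119-02-23]
See: nil
Do: measurebox.translate[v=-35; u_from=kg; u_to=oz]
See: -8000000000/6479891
Do: bin.keep[k=hadru; v=-291]
See: nil
Do: bin.keep[k=fligrodri; v=-851]
See: nil

Answer: {dru=-17059/11968, fligrodri=-851, hadru=-291, trodebre=2119-02-23}


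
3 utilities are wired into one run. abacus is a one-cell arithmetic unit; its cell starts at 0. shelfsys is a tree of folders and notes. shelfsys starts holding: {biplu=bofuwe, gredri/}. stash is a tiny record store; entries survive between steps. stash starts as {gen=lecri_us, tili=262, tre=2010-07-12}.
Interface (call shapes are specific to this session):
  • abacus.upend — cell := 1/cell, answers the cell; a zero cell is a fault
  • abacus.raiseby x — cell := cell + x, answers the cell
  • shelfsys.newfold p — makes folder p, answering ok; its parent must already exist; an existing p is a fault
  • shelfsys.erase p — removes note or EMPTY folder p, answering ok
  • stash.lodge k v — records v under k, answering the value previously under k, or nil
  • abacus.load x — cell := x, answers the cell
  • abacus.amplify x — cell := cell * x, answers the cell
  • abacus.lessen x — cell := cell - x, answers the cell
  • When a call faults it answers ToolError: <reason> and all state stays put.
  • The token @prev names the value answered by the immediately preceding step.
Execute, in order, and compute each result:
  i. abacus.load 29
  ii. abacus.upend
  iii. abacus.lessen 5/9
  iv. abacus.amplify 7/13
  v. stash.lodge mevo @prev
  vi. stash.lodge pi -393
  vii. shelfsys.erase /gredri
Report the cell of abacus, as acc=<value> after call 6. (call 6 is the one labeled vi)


Answer: acc=-952/3393

Derivation:
I invoke abacus.load passing x='29', — result: 29.
I try abacus.upend, and see 1/29.
Now I run abacus.lessen passing x='5/9', yielding -136/261.
Then abacus.amplify passing x='7/13', and observe -952/3393.
I try stash.lodge passing k='mevo', v='@prev', → nil.
I run stash.lodge passing k='pi', v='-393', yielding nil.
I invoke shelfsys.erase passing p='/gredri', and get ok.


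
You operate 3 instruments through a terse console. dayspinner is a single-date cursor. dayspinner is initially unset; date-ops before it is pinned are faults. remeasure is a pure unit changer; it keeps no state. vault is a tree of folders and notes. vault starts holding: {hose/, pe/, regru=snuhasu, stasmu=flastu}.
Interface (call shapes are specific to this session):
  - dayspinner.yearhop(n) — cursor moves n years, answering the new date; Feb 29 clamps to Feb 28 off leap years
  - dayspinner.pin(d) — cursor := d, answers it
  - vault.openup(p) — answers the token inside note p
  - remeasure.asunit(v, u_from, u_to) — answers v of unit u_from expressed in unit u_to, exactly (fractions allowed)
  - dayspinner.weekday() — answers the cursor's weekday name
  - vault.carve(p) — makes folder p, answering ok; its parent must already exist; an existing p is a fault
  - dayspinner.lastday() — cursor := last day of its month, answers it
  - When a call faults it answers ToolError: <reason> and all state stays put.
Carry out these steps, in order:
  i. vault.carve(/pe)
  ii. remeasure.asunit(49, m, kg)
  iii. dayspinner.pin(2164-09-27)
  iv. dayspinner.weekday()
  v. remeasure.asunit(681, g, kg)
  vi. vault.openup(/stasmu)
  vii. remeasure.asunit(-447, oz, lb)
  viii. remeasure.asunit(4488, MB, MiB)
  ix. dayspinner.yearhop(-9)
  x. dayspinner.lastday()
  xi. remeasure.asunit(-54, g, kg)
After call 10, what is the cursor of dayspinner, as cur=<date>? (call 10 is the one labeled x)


Answer: cur=2155-09-30

Derivation:
Act: vault.carve[/pe]
Obs: ToolError: exists
Act: remeasure.asunit[49; m; kg]
Obs: ToolError: incompatible units
Act: dayspinner.pin[2164-09-27]
Obs: 2164-09-27
Act: dayspinner.weekday[]
Obs: Thursday
Act: remeasure.asunit[681; g; kg]
Obs: 681/1000
Act: vault.openup[/stasmu]
Obs: flastu
Act: remeasure.asunit[-447; oz; lb]
Obs: -447/16
Act: remeasure.asunit[4488; MB; MiB]
Obs: 8765625/2048
Act: dayspinner.yearhop[-9]
Obs: 2155-09-27
Act: dayspinner.lastday[]
Obs: 2155-09-30
Act: remeasure.asunit[-54; g; kg]
Obs: -27/500


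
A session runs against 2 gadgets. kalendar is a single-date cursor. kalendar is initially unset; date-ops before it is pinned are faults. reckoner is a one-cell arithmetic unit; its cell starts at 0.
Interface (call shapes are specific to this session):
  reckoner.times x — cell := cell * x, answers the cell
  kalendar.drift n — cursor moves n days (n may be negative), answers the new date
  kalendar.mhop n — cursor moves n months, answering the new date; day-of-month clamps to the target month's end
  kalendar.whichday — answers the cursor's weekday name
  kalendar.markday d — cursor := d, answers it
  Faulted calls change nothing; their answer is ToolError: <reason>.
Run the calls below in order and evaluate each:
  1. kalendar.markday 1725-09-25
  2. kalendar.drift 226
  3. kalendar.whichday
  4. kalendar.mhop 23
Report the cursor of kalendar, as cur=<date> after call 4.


I use markday using d='1725-09-25', → 1725-09-25.
I invoke drift using n='226', — result: 1726-05-09.
I try whichday(), yielding Thursday.
I call mhop using n='23', and see 1728-04-09.

Answer: cur=1728-04-09


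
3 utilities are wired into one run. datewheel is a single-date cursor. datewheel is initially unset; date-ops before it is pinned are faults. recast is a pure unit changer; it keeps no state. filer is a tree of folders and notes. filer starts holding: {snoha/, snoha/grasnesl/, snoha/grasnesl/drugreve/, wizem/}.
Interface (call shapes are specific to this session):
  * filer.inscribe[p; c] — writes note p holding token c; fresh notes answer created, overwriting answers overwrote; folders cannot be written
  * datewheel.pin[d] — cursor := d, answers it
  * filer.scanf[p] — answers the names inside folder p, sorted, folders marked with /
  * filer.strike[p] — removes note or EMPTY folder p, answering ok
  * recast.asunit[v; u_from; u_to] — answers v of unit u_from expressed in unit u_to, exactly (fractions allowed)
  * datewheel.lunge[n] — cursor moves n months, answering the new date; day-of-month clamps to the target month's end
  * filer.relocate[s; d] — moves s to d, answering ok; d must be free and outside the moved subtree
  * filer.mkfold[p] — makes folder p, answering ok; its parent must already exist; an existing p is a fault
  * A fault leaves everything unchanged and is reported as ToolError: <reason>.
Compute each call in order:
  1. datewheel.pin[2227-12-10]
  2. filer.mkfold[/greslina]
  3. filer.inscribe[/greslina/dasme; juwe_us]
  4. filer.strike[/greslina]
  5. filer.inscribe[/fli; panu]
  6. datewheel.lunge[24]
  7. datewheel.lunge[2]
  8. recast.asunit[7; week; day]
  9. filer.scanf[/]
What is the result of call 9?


-- 1. datewheel.pin(d=2227-12-10) == 2227-12-10
-- 2. filer.mkfold(p=/greslina) == ok
-- 3. filer.inscribe(p=/greslina/dasme, c=juwe_us) == created
-- 4. filer.strike(p=/greslina) == ToolError: not empty
-- 5. filer.inscribe(p=/fli, c=panu) == created
-- 6. datewheel.lunge(n=24) == 2229-12-10
-- 7. datewheel.lunge(n=2) == 2230-02-10
-- 8. recast.asunit(v=7, u_from=week, u_to=day) == 49
-- 9. filer.scanf(p=/) == [fli, greslina/, snoha/, wizem/]

Answer: [fli, greslina/, snoha/, wizem/]


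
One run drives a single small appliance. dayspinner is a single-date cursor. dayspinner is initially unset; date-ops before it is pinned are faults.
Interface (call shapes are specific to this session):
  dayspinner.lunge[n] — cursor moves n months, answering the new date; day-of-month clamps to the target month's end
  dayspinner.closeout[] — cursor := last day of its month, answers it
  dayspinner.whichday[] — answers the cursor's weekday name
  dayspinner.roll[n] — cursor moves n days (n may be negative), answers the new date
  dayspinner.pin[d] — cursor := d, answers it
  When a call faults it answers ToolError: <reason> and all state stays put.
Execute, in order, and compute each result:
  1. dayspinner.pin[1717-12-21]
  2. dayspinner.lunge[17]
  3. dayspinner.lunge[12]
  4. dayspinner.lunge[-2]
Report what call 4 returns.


Answer: 1720-03-21

Derivation:
I run pin on d: 1717-12-21, and see 1717-12-21.
I try lunge on n: 17, yielding 1719-05-21.
I use lunge on n: 12, yielding 1720-05-21.
Next I call lunge on n: -2: 1720-03-21.


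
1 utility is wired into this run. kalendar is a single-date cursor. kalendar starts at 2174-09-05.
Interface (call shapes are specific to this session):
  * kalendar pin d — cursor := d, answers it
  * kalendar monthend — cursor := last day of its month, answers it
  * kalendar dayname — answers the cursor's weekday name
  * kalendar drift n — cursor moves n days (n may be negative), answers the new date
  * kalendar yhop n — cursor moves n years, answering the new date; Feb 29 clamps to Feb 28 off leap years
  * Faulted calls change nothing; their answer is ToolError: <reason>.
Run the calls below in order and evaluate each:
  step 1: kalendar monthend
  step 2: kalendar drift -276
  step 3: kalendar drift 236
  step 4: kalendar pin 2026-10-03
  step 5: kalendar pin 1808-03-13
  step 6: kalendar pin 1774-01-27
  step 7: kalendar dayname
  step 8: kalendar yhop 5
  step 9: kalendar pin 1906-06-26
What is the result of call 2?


Answer: 2173-12-28

Derivation:
> kalendar monthend
:: 2174-09-30
> kalendar drift n: -276
:: 2173-12-28
> kalendar drift n: 236
:: 2174-08-21
> kalendar pin d: 2026-10-03
:: 2026-10-03
> kalendar pin d: 1808-03-13
:: 1808-03-13
> kalendar pin d: 1774-01-27
:: 1774-01-27
> kalendar dayname
:: Thursday
> kalendar yhop n: 5
:: 1779-01-27
> kalendar pin d: 1906-06-26
:: 1906-06-26


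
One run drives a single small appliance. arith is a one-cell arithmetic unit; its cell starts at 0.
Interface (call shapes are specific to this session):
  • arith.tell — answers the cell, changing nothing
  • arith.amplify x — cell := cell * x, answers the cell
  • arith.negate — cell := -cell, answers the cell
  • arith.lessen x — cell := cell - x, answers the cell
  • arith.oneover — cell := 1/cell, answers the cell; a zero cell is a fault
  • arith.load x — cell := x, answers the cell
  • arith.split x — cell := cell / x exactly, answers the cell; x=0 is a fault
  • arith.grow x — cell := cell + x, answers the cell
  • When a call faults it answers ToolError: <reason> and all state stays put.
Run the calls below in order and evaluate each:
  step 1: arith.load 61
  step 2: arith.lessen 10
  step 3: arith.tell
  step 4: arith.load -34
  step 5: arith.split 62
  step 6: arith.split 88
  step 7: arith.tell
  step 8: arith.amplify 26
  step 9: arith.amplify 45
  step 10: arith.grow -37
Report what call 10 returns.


·→ load(x→61)
·← 61
·→ lessen(x→10)
·← 51
·→ tell()
·← 51
·→ load(x→-34)
·← -34
·→ split(x→62)
·← -17/31
·→ split(x→88)
·← -17/2728
·→ tell()
·← -17/2728
·→ amplify(x→26)
·← -221/1364
·→ amplify(x→45)
·← -9945/1364
·→ grow(x→-37)
·← -60413/1364

Answer: -60413/1364


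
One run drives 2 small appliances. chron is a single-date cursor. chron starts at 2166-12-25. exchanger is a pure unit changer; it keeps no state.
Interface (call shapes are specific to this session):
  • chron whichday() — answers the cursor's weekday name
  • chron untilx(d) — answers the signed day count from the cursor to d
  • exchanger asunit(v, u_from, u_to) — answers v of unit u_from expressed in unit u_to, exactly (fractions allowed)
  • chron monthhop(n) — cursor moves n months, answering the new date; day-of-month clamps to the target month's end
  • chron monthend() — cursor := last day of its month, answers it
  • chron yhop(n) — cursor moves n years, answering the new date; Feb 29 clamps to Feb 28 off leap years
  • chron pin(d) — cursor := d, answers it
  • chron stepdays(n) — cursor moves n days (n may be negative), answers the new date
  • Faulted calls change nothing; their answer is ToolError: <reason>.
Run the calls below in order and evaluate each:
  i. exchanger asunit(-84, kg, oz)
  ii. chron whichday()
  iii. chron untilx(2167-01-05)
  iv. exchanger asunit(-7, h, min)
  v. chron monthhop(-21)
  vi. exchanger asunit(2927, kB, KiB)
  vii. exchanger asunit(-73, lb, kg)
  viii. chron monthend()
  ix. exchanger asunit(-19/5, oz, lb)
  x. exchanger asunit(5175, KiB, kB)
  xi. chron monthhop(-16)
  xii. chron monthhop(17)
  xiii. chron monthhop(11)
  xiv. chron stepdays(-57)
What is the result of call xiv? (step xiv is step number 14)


// exchanger asunit(v=-84, u_from=kg, u_to=oz) : -19200000000/6479891
// chron whichday() : Thursday
// chron untilx(d=2167-01-05) : 11
// exchanger asunit(v=-7, u_from=h, u_to=min) : -420
// chron monthhop(n=-21) : 2165-03-25
// exchanger asunit(v=2927, u_from=kB, u_to=KiB) : 365875/128
// exchanger asunit(v=-73, u_from=lb, u_to=kg) : -3311224301/100000000
// chron monthend() : 2165-03-31
// exchanger asunit(v=-19/5, u_from=oz, u_to=lb) : -19/80
// exchanger asunit(v=5175, u_from=KiB, u_to=kB) : 26496/5
// chron monthhop(n=-16) : 2163-11-30
// chron monthhop(n=17) : 2165-04-30
// chron monthhop(n=11) : 2166-03-30
// chron stepdays(n=-57) : 2166-02-01

Answer: 2166-02-01


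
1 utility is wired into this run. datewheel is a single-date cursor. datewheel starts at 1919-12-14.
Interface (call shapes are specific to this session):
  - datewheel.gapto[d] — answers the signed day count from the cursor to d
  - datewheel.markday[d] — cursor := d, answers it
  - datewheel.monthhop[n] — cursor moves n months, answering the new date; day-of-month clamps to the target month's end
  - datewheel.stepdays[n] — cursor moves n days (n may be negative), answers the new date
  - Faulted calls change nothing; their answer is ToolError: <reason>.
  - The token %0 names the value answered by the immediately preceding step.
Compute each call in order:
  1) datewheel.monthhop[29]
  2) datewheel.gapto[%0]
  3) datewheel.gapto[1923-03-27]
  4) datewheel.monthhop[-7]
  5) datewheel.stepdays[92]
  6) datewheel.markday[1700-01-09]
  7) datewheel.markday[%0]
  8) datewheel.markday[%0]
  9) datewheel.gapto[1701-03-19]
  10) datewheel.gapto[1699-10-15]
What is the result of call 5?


Answer: 1922-01-14

Derivation:
% datewheel.monthhop n: 29
= 1922-05-14
% datewheel.gapto d: %0
= 0
% datewheel.gapto d: 1923-03-27
= 317
% datewheel.monthhop n: -7
= 1921-10-14
% datewheel.stepdays n: 92
= 1922-01-14
% datewheel.markday d: 1700-01-09
= 1700-01-09
% datewheel.markday d: %0
= 1700-01-09
% datewheel.markday d: %0
= 1700-01-09
% datewheel.gapto d: 1701-03-19
= 434
% datewheel.gapto d: 1699-10-15
= -86


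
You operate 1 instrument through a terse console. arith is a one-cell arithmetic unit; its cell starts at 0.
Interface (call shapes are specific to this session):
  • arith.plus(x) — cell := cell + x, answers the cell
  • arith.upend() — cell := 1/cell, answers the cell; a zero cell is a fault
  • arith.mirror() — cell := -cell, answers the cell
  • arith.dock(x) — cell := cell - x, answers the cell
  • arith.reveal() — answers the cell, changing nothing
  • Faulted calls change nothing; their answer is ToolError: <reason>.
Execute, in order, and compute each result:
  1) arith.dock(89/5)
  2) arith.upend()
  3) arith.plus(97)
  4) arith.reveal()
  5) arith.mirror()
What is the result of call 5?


Answer: -8628/89

Derivation:
;; 1. arith.dock(x: 89/5) -> -89/5
;; 2. arith.upend() -> -5/89
;; 3. arith.plus(x: 97) -> 8628/89
;; 4. arith.reveal() -> 8628/89
;; 5. arith.mirror() -> -8628/89


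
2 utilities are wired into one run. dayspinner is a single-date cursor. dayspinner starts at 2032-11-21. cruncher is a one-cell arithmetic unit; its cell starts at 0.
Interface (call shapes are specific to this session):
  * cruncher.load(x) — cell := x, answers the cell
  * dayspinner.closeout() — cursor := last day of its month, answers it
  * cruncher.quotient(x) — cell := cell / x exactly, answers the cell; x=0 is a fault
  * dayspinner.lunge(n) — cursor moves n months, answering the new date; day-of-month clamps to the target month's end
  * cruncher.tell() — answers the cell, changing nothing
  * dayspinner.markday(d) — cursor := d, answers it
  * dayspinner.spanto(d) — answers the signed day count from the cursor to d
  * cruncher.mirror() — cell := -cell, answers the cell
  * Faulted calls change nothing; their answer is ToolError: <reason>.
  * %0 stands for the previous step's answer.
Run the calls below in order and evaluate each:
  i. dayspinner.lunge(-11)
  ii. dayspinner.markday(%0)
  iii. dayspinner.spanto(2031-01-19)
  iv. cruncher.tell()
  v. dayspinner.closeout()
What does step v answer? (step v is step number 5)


Answer: 2031-12-31

Derivation:
-> dayspinner.lunge(n='-11')
<- 2031-12-21
-> dayspinner.markday(d='%0')
<- 2031-12-21
-> dayspinner.spanto(d='2031-01-19')
<- -336
-> cruncher.tell()
<- 0
-> dayspinner.closeout()
<- 2031-12-31


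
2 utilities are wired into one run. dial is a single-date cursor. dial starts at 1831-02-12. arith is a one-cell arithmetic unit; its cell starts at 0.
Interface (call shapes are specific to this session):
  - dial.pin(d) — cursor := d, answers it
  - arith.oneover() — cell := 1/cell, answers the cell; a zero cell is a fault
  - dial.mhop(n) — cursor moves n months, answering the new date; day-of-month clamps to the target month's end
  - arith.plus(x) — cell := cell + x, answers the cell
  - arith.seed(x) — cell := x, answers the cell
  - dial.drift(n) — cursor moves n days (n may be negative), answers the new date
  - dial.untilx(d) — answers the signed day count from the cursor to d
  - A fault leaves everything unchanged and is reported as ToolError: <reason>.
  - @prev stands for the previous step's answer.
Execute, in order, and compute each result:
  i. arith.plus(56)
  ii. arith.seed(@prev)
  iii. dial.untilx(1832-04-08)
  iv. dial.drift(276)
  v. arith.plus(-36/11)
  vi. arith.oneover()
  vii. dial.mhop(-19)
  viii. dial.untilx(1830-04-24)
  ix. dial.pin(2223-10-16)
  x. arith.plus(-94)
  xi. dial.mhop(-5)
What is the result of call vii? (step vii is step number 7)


Answer: 1830-04-15

Derivation:
I use arith.plus(x: 56), and see 56.
Invoking arith.seed(x: @prev), and get 56.
Invoking dial.untilx(d: 1832-04-08), yielding 421.
Invoking dial.drift(n: 276), — result: 1831-11-15.
Then arith.plus(x: -36/11), and see 580/11.
Using arith.oneover(), → 11/580.
Next I call dial.mhop(n: -19), giving 1830-04-15.
Using dial.untilx(d: 1830-04-24), and see 9.
I use dial.pin(d: 2223-10-16): 2223-10-16.
I call arith.plus(x: -94), yielding -54509/580.
Now I run dial.mhop(n: -5), and observe 2223-05-16.


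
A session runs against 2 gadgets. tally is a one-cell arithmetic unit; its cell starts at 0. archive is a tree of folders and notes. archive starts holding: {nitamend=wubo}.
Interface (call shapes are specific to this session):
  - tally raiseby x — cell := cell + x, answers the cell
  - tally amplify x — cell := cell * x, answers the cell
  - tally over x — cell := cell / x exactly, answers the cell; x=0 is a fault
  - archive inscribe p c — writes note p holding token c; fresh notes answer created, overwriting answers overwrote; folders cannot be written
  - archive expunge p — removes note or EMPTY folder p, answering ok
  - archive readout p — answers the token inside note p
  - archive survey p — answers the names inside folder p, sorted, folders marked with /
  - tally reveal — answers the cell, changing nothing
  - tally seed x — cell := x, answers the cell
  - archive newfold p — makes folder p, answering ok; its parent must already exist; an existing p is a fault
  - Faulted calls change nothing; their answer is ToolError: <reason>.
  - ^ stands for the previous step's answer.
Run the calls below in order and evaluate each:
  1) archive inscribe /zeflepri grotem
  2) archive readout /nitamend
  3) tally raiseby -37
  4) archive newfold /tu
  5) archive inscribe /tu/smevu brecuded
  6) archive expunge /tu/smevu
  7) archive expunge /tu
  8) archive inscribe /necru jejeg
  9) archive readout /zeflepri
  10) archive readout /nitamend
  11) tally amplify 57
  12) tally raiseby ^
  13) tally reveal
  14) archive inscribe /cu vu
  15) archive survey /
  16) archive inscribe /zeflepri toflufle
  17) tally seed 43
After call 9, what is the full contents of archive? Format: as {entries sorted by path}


·→ archive inscribe(/zeflepri, grotem)
·← created
·→ archive readout(/nitamend)
·← wubo
·→ tally raiseby(-37)
·← -37
·→ archive newfold(/tu)
·← ok
·→ archive inscribe(/tu/smevu, brecuded)
·← created
·→ archive expunge(/tu/smevu)
·← ok
·→ archive expunge(/tu)
·← ok
·→ archive inscribe(/necru, jejeg)
·← created
·→ archive readout(/zeflepri)
·← grotem
·→ archive readout(/nitamend)
·← wubo
·→ tally amplify(57)
·← -2109
·→ tally raiseby(^)
·← -4218
·→ tally reveal()
·← -4218
·→ archive inscribe(/cu, vu)
·← created
·→ archive survey(/)
·← [cu, necru, nitamend, zeflepri]
·→ archive inscribe(/zeflepri, toflufle)
·← overwrote
·→ tally seed(43)
·← 43

Answer: {necru=jejeg, nitamend=wubo, zeflepri=grotem}


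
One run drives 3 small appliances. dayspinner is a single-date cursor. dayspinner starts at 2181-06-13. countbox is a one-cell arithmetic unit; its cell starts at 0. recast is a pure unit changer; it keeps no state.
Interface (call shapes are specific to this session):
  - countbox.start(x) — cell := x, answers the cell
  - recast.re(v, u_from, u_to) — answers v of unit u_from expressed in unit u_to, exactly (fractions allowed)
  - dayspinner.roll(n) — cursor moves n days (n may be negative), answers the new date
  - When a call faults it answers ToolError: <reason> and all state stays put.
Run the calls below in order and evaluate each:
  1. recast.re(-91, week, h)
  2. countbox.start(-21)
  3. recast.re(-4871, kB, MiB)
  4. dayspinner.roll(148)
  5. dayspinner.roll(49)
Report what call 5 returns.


$ re v: -91 u_from: week u_to: h
= -15288
$ start x: -21
= -21
$ re v: -4871 u_from: kB u_to: MiB
= -608875/131072
$ roll n: 148
= 2181-11-08
$ roll n: 49
= 2181-12-27

Answer: 2181-12-27


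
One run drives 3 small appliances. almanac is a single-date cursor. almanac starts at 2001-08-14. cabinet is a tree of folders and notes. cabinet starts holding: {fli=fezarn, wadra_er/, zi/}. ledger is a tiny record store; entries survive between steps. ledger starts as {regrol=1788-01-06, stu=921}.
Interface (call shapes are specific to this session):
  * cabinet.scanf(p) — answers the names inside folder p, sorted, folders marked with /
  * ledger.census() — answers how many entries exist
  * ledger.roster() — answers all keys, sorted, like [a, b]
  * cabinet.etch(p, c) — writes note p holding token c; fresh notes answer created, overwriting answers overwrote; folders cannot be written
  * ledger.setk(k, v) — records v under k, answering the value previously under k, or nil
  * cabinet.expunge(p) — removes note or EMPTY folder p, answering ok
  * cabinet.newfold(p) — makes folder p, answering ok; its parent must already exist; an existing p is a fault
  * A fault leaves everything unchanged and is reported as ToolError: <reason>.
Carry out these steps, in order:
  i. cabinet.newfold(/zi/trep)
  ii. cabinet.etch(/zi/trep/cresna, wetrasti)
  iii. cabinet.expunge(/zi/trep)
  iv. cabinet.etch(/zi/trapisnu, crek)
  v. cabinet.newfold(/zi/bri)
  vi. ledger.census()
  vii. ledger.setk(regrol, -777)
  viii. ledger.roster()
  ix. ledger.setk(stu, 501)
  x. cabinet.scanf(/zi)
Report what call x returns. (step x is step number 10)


[in] cabinet.newfold /zi/trep
:: ok
[in] cabinet.etch /zi/trep/cresna wetrasti
:: created
[in] cabinet.expunge /zi/trep
:: ToolError: not empty
[in] cabinet.etch /zi/trapisnu crek
:: created
[in] cabinet.newfold /zi/bri
:: ok
[in] ledger.census
:: 2
[in] ledger.setk regrol -777
:: 1788-01-06
[in] ledger.roster
:: [regrol, stu]
[in] ledger.setk stu 501
:: 921
[in] cabinet.scanf /zi
:: [bri/, trapisnu, trep/]

Answer: [bri/, trapisnu, trep/]


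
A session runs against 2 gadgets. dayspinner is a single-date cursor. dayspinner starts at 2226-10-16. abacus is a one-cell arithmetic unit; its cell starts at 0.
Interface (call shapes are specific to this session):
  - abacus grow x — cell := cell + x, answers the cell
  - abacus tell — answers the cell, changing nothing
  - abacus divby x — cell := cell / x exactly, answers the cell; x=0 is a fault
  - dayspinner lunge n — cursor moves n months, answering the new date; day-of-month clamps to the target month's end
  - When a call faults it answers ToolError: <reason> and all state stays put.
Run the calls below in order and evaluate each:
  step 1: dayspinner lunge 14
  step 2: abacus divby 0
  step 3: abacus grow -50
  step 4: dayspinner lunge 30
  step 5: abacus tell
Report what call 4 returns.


Act: dayspinner lunge[n→14]
Obs: 2227-12-16
Act: abacus divby[x→0]
Obs: ToolError: division by zero
Act: abacus grow[x→-50]
Obs: -50
Act: dayspinner lunge[n→30]
Obs: 2230-06-16
Act: abacus tell[]
Obs: -50

Answer: 2230-06-16


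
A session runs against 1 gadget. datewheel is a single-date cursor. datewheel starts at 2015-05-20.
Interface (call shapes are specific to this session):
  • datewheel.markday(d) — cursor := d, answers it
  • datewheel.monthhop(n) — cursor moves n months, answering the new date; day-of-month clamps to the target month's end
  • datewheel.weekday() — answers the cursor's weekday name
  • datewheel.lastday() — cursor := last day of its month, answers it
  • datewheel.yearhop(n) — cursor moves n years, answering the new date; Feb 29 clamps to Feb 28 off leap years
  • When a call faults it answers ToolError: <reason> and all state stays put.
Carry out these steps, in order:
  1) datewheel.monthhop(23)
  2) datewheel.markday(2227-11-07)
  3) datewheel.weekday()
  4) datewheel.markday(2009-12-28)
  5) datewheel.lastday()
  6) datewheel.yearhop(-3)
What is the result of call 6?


I use datewheel.monthhop passing n=23, giving 2017-04-20.
I invoke datewheel.markday passing d=2227-11-07, — result: 2227-11-07.
I call datewheel.weekday, and see Wednesday.
I invoke datewheel.markday passing d=2009-12-28, and see 2009-12-28.
Calling datewheel.lastday(), yielding 2009-12-31.
Then datewheel.yearhop passing n=-3, → 2006-12-31.

Answer: 2006-12-31


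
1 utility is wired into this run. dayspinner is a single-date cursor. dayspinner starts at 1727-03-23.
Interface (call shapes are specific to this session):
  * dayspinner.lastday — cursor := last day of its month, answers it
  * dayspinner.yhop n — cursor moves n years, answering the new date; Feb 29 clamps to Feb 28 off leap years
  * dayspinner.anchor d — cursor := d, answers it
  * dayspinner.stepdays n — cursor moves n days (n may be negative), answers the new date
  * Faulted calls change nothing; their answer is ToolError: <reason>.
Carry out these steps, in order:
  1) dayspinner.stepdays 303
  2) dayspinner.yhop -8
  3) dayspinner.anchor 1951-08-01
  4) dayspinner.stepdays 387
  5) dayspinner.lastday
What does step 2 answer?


Answer: 1720-01-20

Derivation:
Do: dayspinner.stepdays[n→303]
See: 1728-01-20
Do: dayspinner.yhop[n→-8]
See: 1720-01-20
Do: dayspinner.anchor[d→1951-08-01]
See: 1951-08-01
Do: dayspinner.stepdays[n→387]
See: 1952-08-22
Do: dayspinner.lastday[]
See: 1952-08-31


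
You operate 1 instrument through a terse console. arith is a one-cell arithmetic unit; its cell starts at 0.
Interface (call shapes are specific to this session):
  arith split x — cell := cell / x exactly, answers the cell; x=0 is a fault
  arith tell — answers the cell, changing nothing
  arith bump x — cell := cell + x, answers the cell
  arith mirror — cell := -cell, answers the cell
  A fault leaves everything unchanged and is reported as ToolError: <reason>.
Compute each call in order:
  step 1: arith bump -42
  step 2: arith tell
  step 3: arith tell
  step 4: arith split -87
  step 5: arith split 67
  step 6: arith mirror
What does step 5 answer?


Answer: 14/1943

Derivation:
I use arith bump on x→-42, and observe -42.
Invoking arith tell(), and observe -42.
I call arith tell(), giving -42.
Invoking arith split on x→-87, — result: 14/29.
I call arith split on x→67, → 14/1943.
Invoking arith mirror, and see -14/1943.


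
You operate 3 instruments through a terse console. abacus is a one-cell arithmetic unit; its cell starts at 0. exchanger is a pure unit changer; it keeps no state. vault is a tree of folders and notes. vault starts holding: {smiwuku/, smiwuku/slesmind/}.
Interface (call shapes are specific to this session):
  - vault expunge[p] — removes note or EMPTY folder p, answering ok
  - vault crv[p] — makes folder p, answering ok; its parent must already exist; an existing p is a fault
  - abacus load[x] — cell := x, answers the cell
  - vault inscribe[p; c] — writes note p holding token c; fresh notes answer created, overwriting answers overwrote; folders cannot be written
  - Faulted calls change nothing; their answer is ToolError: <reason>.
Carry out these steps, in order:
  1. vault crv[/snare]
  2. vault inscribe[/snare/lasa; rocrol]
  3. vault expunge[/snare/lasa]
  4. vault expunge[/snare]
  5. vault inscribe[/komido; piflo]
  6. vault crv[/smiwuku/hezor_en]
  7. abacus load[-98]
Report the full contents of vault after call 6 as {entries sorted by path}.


Answer: {komido=piflo, smiwuku/, smiwuku/hezor_en/, smiwuku/slesmind/}

Derivation:
>> vault crv(/snare)
<< ok
>> vault inscribe(/snare/lasa, rocrol)
<< created
>> vault expunge(/snare/lasa)
<< ok
>> vault expunge(/snare)
<< ok
>> vault inscribe(/komido, piflo)
<< created
>> vault crv(/smiwuku/hezor_en)
<< ok
>> abacus load(-98)
<< -98


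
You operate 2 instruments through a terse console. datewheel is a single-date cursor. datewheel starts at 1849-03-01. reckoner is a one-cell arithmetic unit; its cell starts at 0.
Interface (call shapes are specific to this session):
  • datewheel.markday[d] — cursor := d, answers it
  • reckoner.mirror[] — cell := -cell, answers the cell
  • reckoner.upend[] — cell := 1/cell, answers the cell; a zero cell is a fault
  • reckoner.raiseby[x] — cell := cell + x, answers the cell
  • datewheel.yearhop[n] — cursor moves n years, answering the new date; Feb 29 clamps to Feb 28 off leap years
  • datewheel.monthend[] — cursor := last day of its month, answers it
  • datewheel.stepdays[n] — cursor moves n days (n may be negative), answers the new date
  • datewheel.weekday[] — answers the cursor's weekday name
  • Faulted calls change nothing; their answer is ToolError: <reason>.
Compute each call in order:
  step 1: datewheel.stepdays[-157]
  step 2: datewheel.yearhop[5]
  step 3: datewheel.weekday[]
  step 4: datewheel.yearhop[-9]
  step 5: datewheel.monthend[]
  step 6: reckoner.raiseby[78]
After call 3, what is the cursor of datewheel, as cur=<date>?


-> datewheel.stepdays(n=-157)
<- 1848-09-25
-> datewheel.yearhop(n=5)
<- 1853-09-25
-> datewheel.weekday()
<- Sunday
-> datewheel.yearhop(n=-9)
<- 1844-09-25
-> datewheel.monthend()
<- 1844-09-30
-> reckoner.raiseby(x=78)
<- 78

Answer: cur=1853-09-25


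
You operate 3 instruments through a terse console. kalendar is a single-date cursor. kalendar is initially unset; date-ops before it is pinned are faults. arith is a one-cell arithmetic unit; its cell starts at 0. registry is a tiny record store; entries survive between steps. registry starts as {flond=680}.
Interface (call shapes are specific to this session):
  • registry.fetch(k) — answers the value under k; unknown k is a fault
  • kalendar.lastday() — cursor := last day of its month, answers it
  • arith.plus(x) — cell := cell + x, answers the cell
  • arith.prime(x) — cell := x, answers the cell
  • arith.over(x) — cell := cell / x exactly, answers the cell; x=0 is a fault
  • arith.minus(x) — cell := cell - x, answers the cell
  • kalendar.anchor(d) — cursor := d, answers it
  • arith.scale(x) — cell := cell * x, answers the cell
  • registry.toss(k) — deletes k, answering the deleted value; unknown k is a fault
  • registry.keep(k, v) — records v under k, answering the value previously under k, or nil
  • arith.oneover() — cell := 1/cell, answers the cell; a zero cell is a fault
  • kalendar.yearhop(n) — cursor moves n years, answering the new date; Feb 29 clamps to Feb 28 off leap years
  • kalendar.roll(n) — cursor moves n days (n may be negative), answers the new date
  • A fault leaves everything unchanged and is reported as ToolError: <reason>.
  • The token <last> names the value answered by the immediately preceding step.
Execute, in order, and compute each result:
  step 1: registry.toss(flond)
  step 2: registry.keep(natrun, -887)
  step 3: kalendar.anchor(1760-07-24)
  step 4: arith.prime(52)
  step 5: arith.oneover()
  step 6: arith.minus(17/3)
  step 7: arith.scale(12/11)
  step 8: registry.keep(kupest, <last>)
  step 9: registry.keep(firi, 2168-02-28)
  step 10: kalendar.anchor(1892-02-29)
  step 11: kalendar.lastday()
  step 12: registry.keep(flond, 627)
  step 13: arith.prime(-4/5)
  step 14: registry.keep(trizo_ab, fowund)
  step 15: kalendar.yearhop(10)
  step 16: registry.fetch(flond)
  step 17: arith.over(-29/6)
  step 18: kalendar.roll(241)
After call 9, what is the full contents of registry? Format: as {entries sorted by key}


# registry.toss(flond) -> 680
# registry.keep(natrun, -887) -> nil
# kalendar.anchor(1760-07-24) -> 1760-07-24
# arith.prime(52) -> 52
# arith.oneover() -> 1/52
# arith.minus(17/3) -> -881/156
# arith.scale(12/11) -> -881/143
# registry.keep(kupest, <last>) -> nil
# registry.keep(firi, 2168-02-28) -> nil
# kalendar.anchor(1892-02-29) -> 1892-02-29
# kalendar.lastday() -> 1892-02-29
# registry.keep(flond, 627) -> nil
# arith.prime(-4/5) -> -4/5
# registry.keep(trizo_ab, fowund) -> nil
# kalendar.yearhop(10) -> 1902-02-28
# registry.fetch(flond) -> 627
# arith.over(-29/6) -> 24/145
# kalendar.roll(241) -> 1902-10-27

Answer: {firi=2168-02-28, kupest=-881/143, natrun=-887}


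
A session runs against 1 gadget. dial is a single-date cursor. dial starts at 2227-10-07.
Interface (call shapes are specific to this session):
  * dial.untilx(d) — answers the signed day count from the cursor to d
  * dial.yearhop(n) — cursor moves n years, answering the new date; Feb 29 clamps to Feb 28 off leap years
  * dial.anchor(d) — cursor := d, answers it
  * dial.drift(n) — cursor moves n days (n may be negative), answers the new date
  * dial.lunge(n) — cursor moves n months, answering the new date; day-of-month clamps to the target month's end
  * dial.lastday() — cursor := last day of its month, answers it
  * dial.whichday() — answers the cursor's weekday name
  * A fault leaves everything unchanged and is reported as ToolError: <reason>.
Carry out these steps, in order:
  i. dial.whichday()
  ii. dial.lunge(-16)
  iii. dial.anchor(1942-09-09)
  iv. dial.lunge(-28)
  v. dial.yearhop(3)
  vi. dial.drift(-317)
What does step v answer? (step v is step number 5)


Answer: 1943-05-09

Derivation:
Invoking whichday(): Sunday.
Using lunge(n=-16), which returns 2226-06-07.
Now I run anchor(d=1942-09-09): 1942-09-09.
I call lunge(n=-28), giving 1940-05-09.
Then yearhop(n=3), which returns 1943-05-09.
Now I run drift(n=-317), yielding 1942-06-26.


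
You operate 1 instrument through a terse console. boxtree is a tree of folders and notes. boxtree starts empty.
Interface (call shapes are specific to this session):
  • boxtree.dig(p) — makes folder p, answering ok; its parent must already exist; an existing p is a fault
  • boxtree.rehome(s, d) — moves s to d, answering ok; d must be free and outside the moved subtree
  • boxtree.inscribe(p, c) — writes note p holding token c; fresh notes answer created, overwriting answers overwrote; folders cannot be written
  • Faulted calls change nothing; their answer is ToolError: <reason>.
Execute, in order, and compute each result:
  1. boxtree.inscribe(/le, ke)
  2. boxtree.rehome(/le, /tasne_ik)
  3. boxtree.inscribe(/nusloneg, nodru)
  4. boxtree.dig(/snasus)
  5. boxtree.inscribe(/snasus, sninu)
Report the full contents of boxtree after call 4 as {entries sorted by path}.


Answer: {nusloneg=nodru, snasus/, tasne_ik=ke}

Derivation:
-> boxtree.inscribe(p='/le', c='ke')
<- created
-> boxtree.rehome(s='/le', d='/tasne_ik')
<- ok
-> boxtree.inscribe(p='/nusloneg', c='nodru')
<- created
-> boxtree.dig(p='/snasus')
<- ok
-> boxtree.inscribe(p='/snasus', c='sninu')
<- ToolError: is a directory


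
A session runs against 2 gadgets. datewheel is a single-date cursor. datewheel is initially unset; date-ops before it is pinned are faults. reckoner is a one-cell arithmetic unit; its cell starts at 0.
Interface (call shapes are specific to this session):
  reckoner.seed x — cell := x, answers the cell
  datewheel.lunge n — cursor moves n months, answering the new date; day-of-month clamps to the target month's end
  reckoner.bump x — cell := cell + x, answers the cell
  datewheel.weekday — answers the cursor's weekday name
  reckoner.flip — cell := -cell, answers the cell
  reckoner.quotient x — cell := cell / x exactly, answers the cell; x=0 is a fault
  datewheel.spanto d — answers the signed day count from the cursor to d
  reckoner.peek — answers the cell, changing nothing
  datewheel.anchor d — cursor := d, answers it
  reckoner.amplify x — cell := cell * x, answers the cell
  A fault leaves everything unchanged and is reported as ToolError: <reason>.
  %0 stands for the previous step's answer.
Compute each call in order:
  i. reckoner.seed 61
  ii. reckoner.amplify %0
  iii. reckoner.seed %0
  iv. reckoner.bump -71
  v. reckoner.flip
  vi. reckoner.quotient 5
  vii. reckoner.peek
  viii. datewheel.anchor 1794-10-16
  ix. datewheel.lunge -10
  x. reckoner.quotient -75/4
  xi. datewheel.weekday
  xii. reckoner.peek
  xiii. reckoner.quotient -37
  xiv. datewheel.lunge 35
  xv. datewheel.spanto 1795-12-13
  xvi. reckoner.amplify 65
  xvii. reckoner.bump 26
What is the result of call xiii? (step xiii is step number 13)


Answer: -584/555

Derivation:
Then reckoner.seed using x: 61, → 61.
Next I call reckoner.amplify using x: %0, which returns 3721.
I call reckoner.seed using x: %0, → 3721.
Then reckoner.bump using x: -71, and observe 3650.
I run reckoner.flip, and observe -3650.
I use reckoner.quotient using x: 5, and see -730.
Invoking reckoner.peek(), which returns -730.
Now I run datewheel.anchor using d: 1794-10-16, — result: 1794-10-16.
Then datewheel.lunge using n: -10, yielding 1793-12-16.
I call reckoner.quotient using x: -75/4, giving 584/15.
Using datewheel.weekday, yielding Monday.
Using reckoner.peek(), → 584/15.
I run reckoner.quotient using x: -37, which returns -584/555.
Then datewheel.lunge using n: 35, → 1796-11-16.
Invoking datewheel.spanto using d: 1795-12-13, and see -339.
Calling reckoner.amplify using x: 65, and get -7592/111.
I call reckoner.bump using x: 26, yielding -4706/111.
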